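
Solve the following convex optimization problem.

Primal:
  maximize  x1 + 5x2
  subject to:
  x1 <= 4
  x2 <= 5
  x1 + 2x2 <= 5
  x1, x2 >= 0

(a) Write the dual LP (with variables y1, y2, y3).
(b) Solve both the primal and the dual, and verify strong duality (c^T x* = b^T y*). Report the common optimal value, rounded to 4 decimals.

The standard primal-dual pair for 'max c^T x s.t. A x <= b, x >= 0' is:
  Dual:  min b^T y  s.t.  A^T y >= c,  y >= 0.

So the dual LP is:
  minimize  4y1 + 5y2 + 5y3
  subject to:
    y1 + y3 >= 1
    y2 + 2y3 >= 5
    y1, y2, y3 >= 0

Solving the primal: x* = (0, 2.5).
  primal value c^T x* = 12.5.
Solving the dual: y* = (0, 0, 2.5).
  dual value b^T y* = 12.5.
Strong duality: c^T x* = b^T y*. Confirmed.

12.5


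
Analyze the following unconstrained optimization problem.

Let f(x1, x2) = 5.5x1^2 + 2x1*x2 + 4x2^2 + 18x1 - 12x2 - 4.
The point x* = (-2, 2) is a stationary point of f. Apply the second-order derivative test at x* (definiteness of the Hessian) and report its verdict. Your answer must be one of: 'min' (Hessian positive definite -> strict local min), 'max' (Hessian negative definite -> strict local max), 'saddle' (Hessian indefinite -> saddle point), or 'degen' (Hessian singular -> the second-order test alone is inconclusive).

Compute the Hessian H = grad^2 f:
  H = [[11, 2], [2, 8]]
Verify stationarity: grad f(x*) = H x* + g = (0, 0).
Eigenvalues of H: 7, 12.
Both eigenvalues > 0, so H is positive definite -> x* is a strict local min.

min


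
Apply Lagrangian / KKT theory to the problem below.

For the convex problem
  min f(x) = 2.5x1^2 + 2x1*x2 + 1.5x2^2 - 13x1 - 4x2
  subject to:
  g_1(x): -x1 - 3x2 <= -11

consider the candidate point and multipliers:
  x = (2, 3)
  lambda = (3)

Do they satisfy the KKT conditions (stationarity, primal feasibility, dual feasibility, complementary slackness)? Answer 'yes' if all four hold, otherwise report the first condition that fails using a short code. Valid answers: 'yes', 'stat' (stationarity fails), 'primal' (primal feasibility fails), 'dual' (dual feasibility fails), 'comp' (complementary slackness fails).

Gradient of f: grad f(x) = Q x + c = (3, 9)
Constraint values g_i(x) = a_i^T x - b_i:
  g_1((2, 3)) = 0
Stationarity residual: grad f(x) + sum_i lambda_i a_i = (0, 0)
  -> stationarity OK
Primal feasibility (all g_i <= 0): OK
Dual feasibility (all lambda_i >= 0): OK
Complementary slackness (lambda_i * g_i(x) = 0 for all i): OK

Verdict: yes, KKT holds.

yes


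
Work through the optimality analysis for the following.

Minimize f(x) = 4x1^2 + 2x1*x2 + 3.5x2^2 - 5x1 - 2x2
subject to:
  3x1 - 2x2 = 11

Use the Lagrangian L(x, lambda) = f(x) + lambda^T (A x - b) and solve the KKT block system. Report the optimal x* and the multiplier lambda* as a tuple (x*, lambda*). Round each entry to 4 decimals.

Form the Lagrangian:
  L(x, lambda) = (1/2) x^T Q x + c^T x + lambda^T (A x - b)
Stationarity (grad_x L = 0): Q x + c + A^T lambda = 0.
Primal feasibility: A x = b.

This gives the KKT block system:
  [ Q   A^T ] [ x     ]   [-c ]
  [ A    0  ] [ lambda ] = [ b ]

Solving the linear system:
  x*      = (2.5798, -1.6303)
  lambda* = (-4.1261)
  f(x*)   = 17.8739

x* = (2.5798, -1.6303), lambda* = (-4.1261)


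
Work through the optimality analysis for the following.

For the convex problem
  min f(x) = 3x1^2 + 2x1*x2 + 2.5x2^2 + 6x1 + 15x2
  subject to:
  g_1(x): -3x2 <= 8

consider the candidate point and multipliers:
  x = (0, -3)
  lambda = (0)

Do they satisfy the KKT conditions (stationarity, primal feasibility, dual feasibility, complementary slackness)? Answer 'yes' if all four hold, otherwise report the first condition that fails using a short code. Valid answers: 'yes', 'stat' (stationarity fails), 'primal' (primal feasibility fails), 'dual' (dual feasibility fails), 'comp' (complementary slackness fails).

Gradient of f: grad f(x) = Q x + c = (0, 0)
Constraint values g_i(x) = a_i^T x - b_i:
  g_1((0, -3)) = 1
Stationarity residual: grad f(x) + sum_i lambda_i a_i = (0, 0)
  -> stationarity OK
Primal feasibility (all g_i <= 0): FAILS
Dual feasibility (all lambda_i >= 0): OK
Complementary slackness (lambda_i * g_i(x) = 0 for all i): OK

Verdict: the first failing condition is primal_feasibility -> primal.

primal


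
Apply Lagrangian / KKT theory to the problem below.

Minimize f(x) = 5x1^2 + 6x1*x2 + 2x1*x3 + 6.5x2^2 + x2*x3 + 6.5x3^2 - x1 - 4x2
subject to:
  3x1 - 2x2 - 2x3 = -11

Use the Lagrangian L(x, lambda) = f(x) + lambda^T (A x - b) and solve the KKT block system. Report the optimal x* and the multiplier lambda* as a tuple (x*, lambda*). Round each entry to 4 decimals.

Form the Lagrangian:
  L(x, lambda) = (1/2) x^T Q x + c^T x + lambda^T (A x - b)
Stationarity (grad_x L = 0): Q x + c + A^T lambda = 0.
Primal feasibility: A x = b.

This gives the KKT block system:
  [ Q   A^T ] [ x     ]   [-c ]
  [ A    0  ] [ lambda ] = [ b ]

Solving the linear system:
  x*      = (-2.0607, 1.7146, 0.6944)
  lambda* = (3.3101)
  f(x*)   = 15.8067

x* = (-2.0607, 1.7146, 0.6944), lambda* = (3.3101)


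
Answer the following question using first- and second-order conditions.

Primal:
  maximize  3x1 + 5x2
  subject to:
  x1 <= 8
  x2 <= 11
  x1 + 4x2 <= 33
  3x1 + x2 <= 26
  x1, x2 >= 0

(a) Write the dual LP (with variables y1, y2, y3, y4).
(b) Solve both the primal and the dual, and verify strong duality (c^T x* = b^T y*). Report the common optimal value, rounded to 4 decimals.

The standard primal-dual pair for 'max c^T x s.t. A x <= b, x >= 0' is:
  Dual:  min b^T y  s.t.  A^T y >= c,  y >= 0.

So the dual LP is:
  minimize  8y1 + 11y2 + 33y3 + 26y4
  subject to:
    y1 + y3 + 3y4 >= 3
    y2 + 4y3 + y4 >= 5
    y1, y2, y3, y4 >= 0

Solving the primal: x* = (6.4545, 6.6364).
  primal value c^T x* = 52.5455.
Solving the dual: y* = (0, 0, 1.0909, 0.6364).
  dual value b^T y* = 52.5455.
Strong duality: c^T x* = b^T y*. Confirmed.

52.5455


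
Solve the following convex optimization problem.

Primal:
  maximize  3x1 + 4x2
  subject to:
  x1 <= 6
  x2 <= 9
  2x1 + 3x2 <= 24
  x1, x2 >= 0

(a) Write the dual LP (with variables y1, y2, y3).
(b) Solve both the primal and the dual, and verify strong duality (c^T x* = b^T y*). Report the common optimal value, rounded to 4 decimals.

The standard primal-dual pair for 'max c^T x s.t. A x <= b, x >= 0' is:
  Dual:  min b^T y  s.t.  A^T y >= c,  y >= 0.

So the dual LP is:
  minimize  6y1 + 9y2 + 24y3
  subject to:
    y1 + 2y3 >= 3
    y2 + 3y3 >= 4
    y1, y2, y3 >= 0

Solving the primal: x* = (6, 4).
  primal value c^T x* = 34.
Solving the dual: y* = (0.3333, 0, 1.3333).
  dual value b^T y* = 34.
Strong duality: c^T x* = b^T y*. Confirmed.

34


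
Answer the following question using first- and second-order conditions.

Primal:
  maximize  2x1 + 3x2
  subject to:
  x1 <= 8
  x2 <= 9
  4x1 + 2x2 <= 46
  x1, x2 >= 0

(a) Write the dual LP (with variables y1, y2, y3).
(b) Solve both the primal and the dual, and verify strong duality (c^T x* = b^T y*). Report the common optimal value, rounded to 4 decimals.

The standard primal-dual pair for 'max c^T x s.t. A x <= b, x >= 0' is:
  Dual:  min b^T y  s.t.  A^T y >= c,  y >= 0.

So the dual LP is:
  minimize  8y1 + 9y2 + 46y3
  subject to:
    y1 + 4y3 >= 2
    y2 + 2y3 >= 3
    y1, y2, y3 >= 0

Solving the primal: x* = (7, 9).
  primal value c^T x* = 41.
Solving the dual: y* = (0, 2, 0.5).
  dual value b^T y* = 41.
Strong duality: c^T x* = b^T y*. Confirmed.

41


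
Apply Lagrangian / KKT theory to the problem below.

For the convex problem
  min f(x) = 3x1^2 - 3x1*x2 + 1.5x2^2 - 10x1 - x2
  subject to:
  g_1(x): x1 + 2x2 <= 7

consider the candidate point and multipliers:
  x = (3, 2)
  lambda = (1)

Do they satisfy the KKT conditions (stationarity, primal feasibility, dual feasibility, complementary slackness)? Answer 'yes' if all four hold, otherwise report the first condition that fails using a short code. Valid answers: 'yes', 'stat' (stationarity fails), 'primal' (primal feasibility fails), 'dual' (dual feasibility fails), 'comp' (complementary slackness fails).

Gradient of f: grad f(x) = Q x + c = (2, -4)
Constraint values g_i(x) = a_i^T x - b_i:
  g_1((3, 2)) = 0
Stationarity residual: grad f(x) + sum_i lambda_i a_i = (3, -2)
  -> stationarity FAILS
Primal feasibility (all g_i <= 0): OK
Dual feasibility (all lambda_i >= 0): OK
Complementary slackness (lambda_i * g_i(x) = 0 for all i): OK

Verdict: the first failing condition is stationarity -> stat.

stat


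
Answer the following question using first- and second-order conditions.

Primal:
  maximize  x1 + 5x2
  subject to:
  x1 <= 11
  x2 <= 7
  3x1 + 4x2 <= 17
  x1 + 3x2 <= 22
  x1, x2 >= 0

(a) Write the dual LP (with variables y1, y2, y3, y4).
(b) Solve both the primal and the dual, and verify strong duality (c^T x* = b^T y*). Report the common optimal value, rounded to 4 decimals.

The standard primal-dual pair for 'max c^T x s.t. A x <= b, x >= 0' is:
  Dual:  min b^T y  s.t.  A^T y >= c,  y >= 0.

So the dual LP is:
  minimize  11y1 + 7y2 + 17y3 + 22y4
  subject to:
    y1 + 3y3 + y4 >= 1
    y2 + 4y3 + 3y4 >= 5
    y1, y2, y3, y4 >= 0

Solving the primal: x* = (0, 4.25).
  primal value c^T x* = 21.25.
Solving the dual: y* = (0, 0, 1.25, 0).
  dual value b^T y* = 21.25.
Strong duality: c^T x* = b^T y*. Confirmed.

21.25


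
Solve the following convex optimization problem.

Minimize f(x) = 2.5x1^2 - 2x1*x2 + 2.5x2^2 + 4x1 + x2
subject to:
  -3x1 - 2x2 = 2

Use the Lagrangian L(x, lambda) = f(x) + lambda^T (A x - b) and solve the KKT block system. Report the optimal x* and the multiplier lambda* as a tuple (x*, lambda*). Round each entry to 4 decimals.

Form the Lagrangian:
  L(x, lambda) = (1/2) x^T Q x + c^T x + lambda^T (A x - b)
Stationarity (grad_x L = 0): Q x + c + A^T lambda = 0.
Primal feasibility: A x = b.

This gives the KKT block system:
  [ Q   A^T ] [ x     ]   [-c ]
  [ A    0  ] [ lambda ] = [ b ]

Solving the linear system:
  x*      = (-0.5393, -0.191)
  lambda* = (0.5618)
  f(x*)   = -1.736

x* = (-0.5393, -0.191), lambda* = (0.5618)


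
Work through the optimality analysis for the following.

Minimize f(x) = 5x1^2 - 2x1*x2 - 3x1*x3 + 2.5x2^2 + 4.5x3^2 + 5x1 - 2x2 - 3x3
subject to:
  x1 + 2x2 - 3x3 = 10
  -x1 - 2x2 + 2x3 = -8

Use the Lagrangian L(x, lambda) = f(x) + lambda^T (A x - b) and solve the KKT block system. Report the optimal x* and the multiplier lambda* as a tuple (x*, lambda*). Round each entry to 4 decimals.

Form the Lagrangian:
  L(x, lambda) = (1/2) x^T Q x + c^T x + lambda^T (A x - b)
Stationarity (grad_x L = 0): Q x + c + A^T lambda = 0.
Primal feasibility: A x = b.

This gives the KKT block system:
  [ Q   A^T ] [ x     ]   [-c ]
  [ A    0  ] [ lambda ] = [ b ]

Solving the linear system:
  x*      = (-0.2264, 2.1132, -2)
  lambda* = (-11.3019, -6.7925)
  f(x*)   = 29.6604

x* = (-0.2264, 2.1132, -2), lambda* = (-11.3019, -6.7925)


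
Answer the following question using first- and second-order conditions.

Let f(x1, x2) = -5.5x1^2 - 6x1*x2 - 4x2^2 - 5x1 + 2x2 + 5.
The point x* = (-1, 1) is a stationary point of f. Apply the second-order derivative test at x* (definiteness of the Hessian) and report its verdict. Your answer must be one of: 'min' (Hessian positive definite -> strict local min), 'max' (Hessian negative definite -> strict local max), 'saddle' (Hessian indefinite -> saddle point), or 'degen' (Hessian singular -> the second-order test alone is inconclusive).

Compute the Hessian H = grad^2 f:
  H = [[-11, -6], [-6, -8]]
Verify stationarity: grad f(x*) = H x* + g = (0, 0).
Eigenvalues of H: -15.6847, -3.3153.
Both eigenvalues < 0, so H is negative definite -> x* is a strict local max.

max


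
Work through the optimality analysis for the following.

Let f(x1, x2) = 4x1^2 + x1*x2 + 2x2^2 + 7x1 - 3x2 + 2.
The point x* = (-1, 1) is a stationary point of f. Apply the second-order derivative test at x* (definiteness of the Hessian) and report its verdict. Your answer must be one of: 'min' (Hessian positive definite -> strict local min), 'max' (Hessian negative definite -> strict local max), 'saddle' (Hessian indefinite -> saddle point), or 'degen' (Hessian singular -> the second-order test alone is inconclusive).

Compute the Hessian H = grad^2 f:
  H = [[8, 1], [1, 4]]
Verify stationarity: grad f(x*) = H x* + g = (0, 0).
Eigenvalues of H: 3.7639, 8.2361.
Both eigenvalues > 0, so H is positive definite -> x* is a strict local min.

min


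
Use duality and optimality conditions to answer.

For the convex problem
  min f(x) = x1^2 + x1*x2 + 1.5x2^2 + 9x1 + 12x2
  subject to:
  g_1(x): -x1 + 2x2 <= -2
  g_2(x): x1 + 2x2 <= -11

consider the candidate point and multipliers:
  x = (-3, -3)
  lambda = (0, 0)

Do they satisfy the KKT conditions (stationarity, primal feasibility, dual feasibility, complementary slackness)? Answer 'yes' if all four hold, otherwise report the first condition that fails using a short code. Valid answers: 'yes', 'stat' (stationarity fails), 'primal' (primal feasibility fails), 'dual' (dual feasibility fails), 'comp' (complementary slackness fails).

Gradient of f: grad f(x) = Q x + c = (0, 0)
Constraint values g_i(x) = a_i^T x - b_i:
  g_1((-3, -3)) = -1
  g_2((-3, -3)) = 2
Stationarity residual: grad f(x) + sum_i lambda_i a_i = (0, 0)
  -> stationarity OK
Primal feasibility (all g_i <= 0): FAILS
Dual feasibility (all lambda_i >= 0): OK
Complementary slackness (lambda_i * g_i(x) = 0 for all i): OK

Verdict: the first failing condition is primal_feasibility -> primal.

primal


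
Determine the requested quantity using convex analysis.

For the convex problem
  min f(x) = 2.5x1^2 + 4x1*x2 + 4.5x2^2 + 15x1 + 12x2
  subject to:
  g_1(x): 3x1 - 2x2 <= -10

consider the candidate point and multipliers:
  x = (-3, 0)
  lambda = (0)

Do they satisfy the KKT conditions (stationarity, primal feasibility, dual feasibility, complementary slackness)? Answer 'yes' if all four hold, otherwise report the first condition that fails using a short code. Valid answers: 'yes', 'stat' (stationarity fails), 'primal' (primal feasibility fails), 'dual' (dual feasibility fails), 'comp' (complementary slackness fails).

Gradient of f: grad f(x) = Q x + c = (0, 0)
Constraint values g_i(x) = a_i^T x - b_i:
  g_1((-3, 0)) = 1
Stationarity residual: grad f(x) + sum_i lambda_i a_i = (0, 0)
  -> stationarity OK
Primal feasibility (all g_i <= 0): FAILS
Dual feasibility (all lambda_i >= 0): OK
Complementary slackness (lambda_i * g_i(x) = 0 for all i): OK

Verdict: the first failing condition is primal_feasibility -> primal.

primal


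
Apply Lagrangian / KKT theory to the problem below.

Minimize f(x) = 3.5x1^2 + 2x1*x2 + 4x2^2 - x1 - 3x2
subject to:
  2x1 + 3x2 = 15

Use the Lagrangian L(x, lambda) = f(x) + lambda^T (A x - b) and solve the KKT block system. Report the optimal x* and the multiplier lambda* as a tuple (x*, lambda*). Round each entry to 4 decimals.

Form the Lagrangian:
  L(x, lambda) = (1/2) x^T Q x + c^T x + lambda^T (A x - b)
Stationarity (grad_x L = 0): Q x + c + A^T lambda = 0.
Primal feasibility: A x = b.

This gives the KKT block system:
  [ Q   A^T ] [ x     ]   [-c ]
  [ A    0  ] [ lambda ] = [ b ]

Solving the linear system:
  x*      = (1.9859, 3.6761)
  lambda* = (-10.1268)
  f(x*)   = 69.4437

x* = (1.9859, 3.6761), lambda* = (-10.1268)


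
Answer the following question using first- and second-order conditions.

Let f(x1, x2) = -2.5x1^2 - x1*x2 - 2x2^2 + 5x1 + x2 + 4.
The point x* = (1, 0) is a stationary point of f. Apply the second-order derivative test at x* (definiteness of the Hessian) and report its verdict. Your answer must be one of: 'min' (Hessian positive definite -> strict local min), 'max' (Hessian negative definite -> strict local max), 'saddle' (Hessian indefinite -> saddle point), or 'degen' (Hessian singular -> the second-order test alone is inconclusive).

Compute the Hessian H = grad^2 f:
  H = [[-5, -1], [-1, -4]]
Verify stationarity: grad f(x*) = H x* + g = (0, 0).
Eigenvalues of H: -5.618, -3.382.
Both eigenvalues < 0, so H is negative definite -> x* is a strict local max.

max


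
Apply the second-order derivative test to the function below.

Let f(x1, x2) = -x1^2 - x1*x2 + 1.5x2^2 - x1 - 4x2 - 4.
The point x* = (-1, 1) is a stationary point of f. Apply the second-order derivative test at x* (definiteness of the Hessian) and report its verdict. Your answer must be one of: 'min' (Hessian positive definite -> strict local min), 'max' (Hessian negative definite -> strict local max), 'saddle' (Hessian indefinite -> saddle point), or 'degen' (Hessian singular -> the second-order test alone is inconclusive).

Compute the Hessian H = grad^2 f:
  H = [[-2, -1], [-1, 3]]
Verify stationarity: grad f(x*) = H x* + g = (0, 0).
Eigenvalues of H: -2.1926, 3.1926.
Eigenvalues have mixed signs, so H is indefinite -> x* is a saddle point.

saddle


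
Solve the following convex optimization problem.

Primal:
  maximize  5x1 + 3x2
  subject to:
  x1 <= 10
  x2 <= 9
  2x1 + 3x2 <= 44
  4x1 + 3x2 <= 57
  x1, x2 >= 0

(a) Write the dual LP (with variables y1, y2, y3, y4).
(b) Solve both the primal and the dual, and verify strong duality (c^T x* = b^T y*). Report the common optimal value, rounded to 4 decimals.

The standard primal-dual pair for 'max c^T x s.t. A x <= b, x >= 0' is:
  Dual:  min b^T y  s.t.  A^T y >= c,  y >= 0.

So the dual LP is:
  minimize  10y1 + 9y2 + 44y3 + 57y4
  subject to:
    y1 + 2y3 + 4y4 >= 5
    y2 + 3y3 + 3y4 >= 3
    y1, y2, y3, y4 >= 0

Solving the primal: x* = (10, 5.6667).
  primal value c^T x* = 67.
Solving the dual: y* = (1, 0, 0, 1).
  dual value b^T y* = 67.
Strong duality: c^T x* = b^T y*. Confirmed.

67


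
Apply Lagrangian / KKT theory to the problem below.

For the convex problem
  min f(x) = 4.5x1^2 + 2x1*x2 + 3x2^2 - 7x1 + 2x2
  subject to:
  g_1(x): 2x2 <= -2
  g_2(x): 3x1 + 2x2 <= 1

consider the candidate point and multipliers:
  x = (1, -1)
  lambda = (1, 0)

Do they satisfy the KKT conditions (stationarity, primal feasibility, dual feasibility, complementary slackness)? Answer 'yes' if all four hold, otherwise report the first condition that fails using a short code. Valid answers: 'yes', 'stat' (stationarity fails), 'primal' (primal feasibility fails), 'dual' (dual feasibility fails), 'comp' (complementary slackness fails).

Gradient of f: grad f(x) = Q x + c = (0, -2)
Constraint values g_i(x) = a_i^T x - b_i:
  g_1((1, -1)) = 0
  g_2((1, -1)) = 0
Stationarity residual: grad f(x) + sum_i lambda_i a_i = (0, 0)
  -> stationarity OK
Primal feasibility (all g_i <= 0): OK
Dual feasibility (all lambda_i >= 0): OK
Complementary slackness (lambda_i * g_i(x) = 0 for all i): OK

Verdict: yes, KKT holds.

yes


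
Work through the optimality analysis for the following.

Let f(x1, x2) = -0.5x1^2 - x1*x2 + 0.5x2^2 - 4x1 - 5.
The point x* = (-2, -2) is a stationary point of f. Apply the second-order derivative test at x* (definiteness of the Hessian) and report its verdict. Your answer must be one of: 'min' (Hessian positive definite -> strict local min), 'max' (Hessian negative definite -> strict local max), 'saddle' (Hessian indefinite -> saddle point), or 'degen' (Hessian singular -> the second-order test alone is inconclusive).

Compute the Hessian H = grad^2 f:
  H = [[-1, -1], [-1, 1]]
Verify stationarity: grad f(x*) = H x* + g = (0, 0).
Eigenvalues of H: -1.4142, 1.4142.
Eigenvalues have mixed signs, so H is indefinite -> x* is a saddle point.

saddle


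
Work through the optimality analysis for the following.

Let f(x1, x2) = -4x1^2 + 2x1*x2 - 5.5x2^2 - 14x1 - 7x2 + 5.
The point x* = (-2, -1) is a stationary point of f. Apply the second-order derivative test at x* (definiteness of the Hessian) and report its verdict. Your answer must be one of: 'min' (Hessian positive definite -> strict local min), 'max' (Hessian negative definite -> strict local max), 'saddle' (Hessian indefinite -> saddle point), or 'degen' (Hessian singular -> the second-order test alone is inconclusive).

Compute the Hessian H = grad^2 f:
  H = [[-8, 2], [2, -11]]
Verify stationarity: grad f(x*) = H x* + g = (0, 0).
Eigenvalues of H: -12, -7.
Both eigenvalues < 0, so H is negative definite -> x* is a strict local max.

max


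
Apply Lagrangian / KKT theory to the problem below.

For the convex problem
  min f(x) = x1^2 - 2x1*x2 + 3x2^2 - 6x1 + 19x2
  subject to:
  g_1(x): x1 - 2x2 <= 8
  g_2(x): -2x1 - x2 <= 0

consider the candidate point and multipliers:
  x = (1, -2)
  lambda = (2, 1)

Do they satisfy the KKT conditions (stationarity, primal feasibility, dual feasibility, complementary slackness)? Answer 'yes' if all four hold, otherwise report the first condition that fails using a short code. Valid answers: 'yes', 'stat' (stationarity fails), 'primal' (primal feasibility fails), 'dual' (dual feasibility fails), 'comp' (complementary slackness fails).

Gradient of f: grad f(x) = Q x + c = (0, 5)
Constraint values g_i(x) = a_i^T x - b_i:
  g_1((1, -2)) = -3
  g_2((1, -2)) = 0
Stationarity residual: grad f(x) + sum_i lambda_i a_i = (0, 0)
  -> stationarity OK
Primal feasibility (all g_i <= 0): OK
Dual feasibility (all lambda_i >= 0): OK
Complementary slackness (lambda_i * g_i(x) = 0 for all i): FAILS

Verdict: the first failing condition is complementary_slackness -> comp.

comp


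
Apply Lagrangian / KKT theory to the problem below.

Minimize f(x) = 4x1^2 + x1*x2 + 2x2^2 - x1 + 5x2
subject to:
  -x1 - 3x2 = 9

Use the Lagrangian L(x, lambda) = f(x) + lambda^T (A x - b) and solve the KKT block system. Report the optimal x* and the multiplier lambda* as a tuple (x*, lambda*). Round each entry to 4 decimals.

Form the Lagrangian:
  L(x, lambda) = (1/2) x^T Q x + c^T x + lambda^T (A x - b)
Stationarity (grad_x L = 0): Q x + c + A^T lambda = 0.
Primal feasibility: A x = b.

This gives the KKT block system:
  [ Q   A^T ] [ x     ]   [-c ]
  [ A    0  ] [ lambda ] = [ b ]

Solving the linear system:
  x*      = (0.2143, -3.0714)
  lambda* = (-2.3571)
  f(x*)   = 2.8214

x* = (0.2143, -3.0714), lambda* = (-2.3571)


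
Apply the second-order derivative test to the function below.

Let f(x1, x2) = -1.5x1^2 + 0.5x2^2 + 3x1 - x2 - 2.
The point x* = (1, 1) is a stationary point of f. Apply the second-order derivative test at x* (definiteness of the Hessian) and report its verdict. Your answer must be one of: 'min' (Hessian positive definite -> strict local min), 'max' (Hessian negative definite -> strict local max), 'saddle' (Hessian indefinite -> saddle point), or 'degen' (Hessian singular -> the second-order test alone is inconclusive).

Compute the Hessian H = grad^2 f:
  H = [[-3, 0], [0, 1]]
Verify stationarity: grad f(x*) = H x* + g = (0, 0).
Eigenvalues of H: -3, 1.
Eigenvalues have mixed signs, so H is indefinite -> x* is a saddle point.

saddle


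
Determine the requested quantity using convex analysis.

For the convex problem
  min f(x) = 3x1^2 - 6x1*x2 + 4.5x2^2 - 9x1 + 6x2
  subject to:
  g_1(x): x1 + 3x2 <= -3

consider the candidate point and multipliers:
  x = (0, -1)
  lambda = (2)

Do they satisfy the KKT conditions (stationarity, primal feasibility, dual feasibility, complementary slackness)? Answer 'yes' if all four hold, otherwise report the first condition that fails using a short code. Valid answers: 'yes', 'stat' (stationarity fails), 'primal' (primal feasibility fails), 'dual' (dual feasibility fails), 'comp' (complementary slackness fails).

Gradient of f: grad f(x) = Q x + c = (-3, -3)
Constraint values g_i(x) = a_i^T x - b_i:
  g_1((0, -1)) = 0
Stationarity residual: grad f(x) + sum_i lambda_i a_i = (-1, 3)
  -> stationarity FAILS
Primal feasibility (all g_i <= 0): OK
Dual feasibility (all lambda_i >= 0): OK
Complementary slackness (lambda_i * g_i(x) = 0 for all i): OK

Verdict: the first failing condition is stationarity -> stat.

stat


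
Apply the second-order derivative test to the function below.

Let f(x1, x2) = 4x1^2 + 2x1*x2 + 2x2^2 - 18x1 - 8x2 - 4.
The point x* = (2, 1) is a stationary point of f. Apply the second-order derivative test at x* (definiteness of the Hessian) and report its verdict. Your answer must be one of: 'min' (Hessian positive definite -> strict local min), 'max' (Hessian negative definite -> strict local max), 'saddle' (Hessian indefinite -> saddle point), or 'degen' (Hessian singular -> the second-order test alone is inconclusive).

Compute the Hessian H = grad^2 f:
  H = [[8, 2], [2, 4]]
Verify stationarity: grad f(x*) = H x* + g = (0, 0).
Eigenvalues of H: 3.1716, 8.8284.
Both eigenvalues > 0, so H is positive definite -> x* is a strict local min.

min


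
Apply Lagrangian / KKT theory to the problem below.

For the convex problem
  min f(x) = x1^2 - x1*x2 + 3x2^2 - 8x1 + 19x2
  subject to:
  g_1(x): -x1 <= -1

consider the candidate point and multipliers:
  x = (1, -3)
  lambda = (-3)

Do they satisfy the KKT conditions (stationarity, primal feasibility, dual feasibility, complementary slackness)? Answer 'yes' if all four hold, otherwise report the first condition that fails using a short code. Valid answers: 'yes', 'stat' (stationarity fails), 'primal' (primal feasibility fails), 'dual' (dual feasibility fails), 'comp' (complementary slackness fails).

Gradient of f: grad f(x) = Q x + c = (-3, 0)
Constraint values g_i(x) = a_i^T x - b_i:
  g_1((1, -3)) = 0
Stationarity residual: grad f(x) + sum_i lambda_i a_i = (0, 0)
  -> stationarity OK
Primal feasibility (all g_i <= 0): OK
Dual feasibility (all lambda_i >= 0): FAILS
Complementary slackness (lambda_i * g_i(x) = 0 for all i): OK

Verdict: the first failing condition is dual_feasibility -> dual.

dual


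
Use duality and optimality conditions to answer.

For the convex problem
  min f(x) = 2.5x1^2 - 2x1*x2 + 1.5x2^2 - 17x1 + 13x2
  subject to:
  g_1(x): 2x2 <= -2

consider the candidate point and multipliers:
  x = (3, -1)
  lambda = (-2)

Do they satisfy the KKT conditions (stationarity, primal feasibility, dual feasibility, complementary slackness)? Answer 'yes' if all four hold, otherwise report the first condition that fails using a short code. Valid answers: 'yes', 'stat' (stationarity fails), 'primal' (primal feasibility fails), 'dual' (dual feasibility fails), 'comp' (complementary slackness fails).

Gradient of f: grad f(x) = Q x + c = (0, 4)
Constraint values g_i(x) = a_i^T x - b_i:
  g_1((3, -1)) = 0
Stationarity residual: grad f(x) + sum_i lambda_i a_i = (0, 0)
  -> stationarity OK
Primal feasibility (all g_i <= 0): OK
Dual feasibility (all lambda_i >= 0): FAILS
Complementary slackness (lambda_i * g_i(x) = 0 for all i): OK

Verdict: the first failing condition is dual_feasibility -> dual.

dual


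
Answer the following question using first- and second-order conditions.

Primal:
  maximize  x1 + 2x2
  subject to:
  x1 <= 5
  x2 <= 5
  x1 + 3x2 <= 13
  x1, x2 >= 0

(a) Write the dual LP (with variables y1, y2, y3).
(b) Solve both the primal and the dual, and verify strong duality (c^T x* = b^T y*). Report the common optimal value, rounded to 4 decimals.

The standard primal-dual pair for 'max c^T x s.t. A x <= b, x >= 0' is:
  Dual:  min b^T y  s.t.  A^T y >= c,  y >= 0.

So the dual LP is:
  minimize  5y1 + 5y2 + 13y3
  subject to:
    y1 + y3 >= 1
    y2 + 3y3 >= 2
    y1, y2, y3 >= 0

Solving the primal: x* = (5, 2.6667).
  primal value c^T x* = 10.3333.
Solving the dual: y* = (0.3333, 0, 0.6667).
  dual value b^T y* = 10.3333.
Strong duality: c^T x* = b^T y*. Confirmed.

10.3333


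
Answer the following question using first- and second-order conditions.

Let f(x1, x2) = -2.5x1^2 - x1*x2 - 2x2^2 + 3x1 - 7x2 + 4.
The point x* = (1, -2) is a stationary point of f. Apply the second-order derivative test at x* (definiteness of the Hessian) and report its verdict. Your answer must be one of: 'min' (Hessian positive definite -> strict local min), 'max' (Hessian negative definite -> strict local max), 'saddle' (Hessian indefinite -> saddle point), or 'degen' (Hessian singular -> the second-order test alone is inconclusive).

Compute the Hessian H = grad^2 f:
  H = [[-5, -1], [-1, -4]]
Verify stationarity: grad f(x*) = H x* + g = (0, 0).
Eigenvalues of H: -5.618, -3.382.
Both eigenvalues < 0, so H is negative definite -> x* is a strict local max.

max


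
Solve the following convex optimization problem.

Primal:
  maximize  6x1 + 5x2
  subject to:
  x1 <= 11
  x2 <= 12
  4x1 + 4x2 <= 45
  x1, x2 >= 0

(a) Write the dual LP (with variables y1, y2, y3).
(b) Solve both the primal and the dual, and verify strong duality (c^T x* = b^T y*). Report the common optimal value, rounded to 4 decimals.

The standard primal-dual pair for 'max c^T x s.t. A x <= b, x >= 0' is:
  Dual:  min b^T y  s.t.  A^T y >= c,  y >= 0.

So the dual LP is:
  minimize  11y1 + 12y2 + 45y3
  subject to:
    y1 + 4y3 >= 6
    y2 + 4y3 >= 5
    y1, y2, y3 >= 0

Solving the primal: x* = (11, 0.25).
  primal value c^T x* = 67.25.
Solving the dual: y* = (1, 0, 1.25).
  dual value b^T y* = 67.25.
Strong duality: c^T x* = b^T y*. Confirmed.

67.25


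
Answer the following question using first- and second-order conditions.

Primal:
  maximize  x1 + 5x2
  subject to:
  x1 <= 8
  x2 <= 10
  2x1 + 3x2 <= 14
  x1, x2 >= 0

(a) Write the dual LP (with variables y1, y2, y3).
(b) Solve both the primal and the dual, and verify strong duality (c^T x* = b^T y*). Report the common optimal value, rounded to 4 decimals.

The standard primal-dual pair for 'max c^T x s.t. A x <= b, x >= 0' is:
  Dual:  min b^T y  s.t.  A^T y >= c,  y >= 0.

So the dual LP is:
  minimize  8y1 + 10y2 + 14y3
  subject to:
    y1 + 2y3 >= 1
    y2 + 3y3 >= 5
    y1, y2, y3 >= 0

Solving the primal: x* = (0, 4.6667).
  primal value c^T x* = 23.3333.
Solving the dual: y* = (0, 0, 1.6667).
  dual value b^T y* = 23.3333.
Strong duality: c^T x* = b^T y*. Confirmed.

23.3333


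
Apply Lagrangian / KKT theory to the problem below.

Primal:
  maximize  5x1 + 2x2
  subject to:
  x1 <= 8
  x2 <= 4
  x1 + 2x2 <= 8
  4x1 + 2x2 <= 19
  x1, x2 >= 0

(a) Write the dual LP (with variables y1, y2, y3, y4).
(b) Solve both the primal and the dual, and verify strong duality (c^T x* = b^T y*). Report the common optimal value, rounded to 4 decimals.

The standard primal-dual pair for 'max c^T x s.t. A x <= b, x >= 0' is:
  Dual:  min b^T y  s.t.  A^T y >= c,  y >= 0.

So the dual LP is:
  minimize  8y1 + 4y2 + 8y3 + 19y4
  subject to:
    y1 + y3 + 4y4 >= 5
    y2 + 2y3 + 2y4 >= 2
    y1, y2, y3, y4 >= 0

Solving the primal: x* = (4.75, 0).
  primal value c^T x* = 23.75.
Solving the dual: y* = (0, 0, 0, 1.25).
  dual value b^T y* = 23.75.
Strong duality: c^T x* = b^T y*. Confirmed.

23.75


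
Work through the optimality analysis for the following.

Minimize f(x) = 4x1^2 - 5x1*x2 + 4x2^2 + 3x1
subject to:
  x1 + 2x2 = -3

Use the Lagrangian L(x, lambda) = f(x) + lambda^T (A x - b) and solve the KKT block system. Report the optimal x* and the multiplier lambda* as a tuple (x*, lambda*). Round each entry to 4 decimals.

Form the Lagrangian:
  L(x, lambda) = (1/2) x^T Q x + c^T x + lambda^T (A x - b)
Stationarity (grad_x L = 0): Q x + c + A^T lambda = 0.
Primal feasibility: A x = b.

This gives the KKT block system:
  [ Q   A^T ] [ x     ]   [-c ]
  [ A    0  ] [ lambda ] = [ b ]

Solving the linear system:
  x*      = (-1.1, -0.95)
  lambda* = (1.05)
  f(x*)   = -0.075

x* = (-1.1, -0.95), lambda* = (1.05)


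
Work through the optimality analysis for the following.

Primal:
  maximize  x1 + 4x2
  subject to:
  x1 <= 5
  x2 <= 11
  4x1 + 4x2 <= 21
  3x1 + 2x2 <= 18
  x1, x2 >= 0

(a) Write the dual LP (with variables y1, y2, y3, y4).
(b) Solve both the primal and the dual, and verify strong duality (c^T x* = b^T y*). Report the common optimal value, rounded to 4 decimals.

The standard primal-dual pair for 'max c^T x s.t. A x <= b, x >= 0' is:
  Dual:  min b^T y  s.t.  A^T y >= c,  y >= 0.

So the dual LP is:
  minimize  5y1 + 11y2 + 21y3 + 18y4
  subject to:
    y1 + 4y3 + 3y4 >= 1
    y2 + 4y3 + 2y4 >= 4
    y1, y2, y3, y4 >= 0

Solving the primal: x* = (0, 5.25).
  primal value c^T x* = 21.
Solving the dual: y* = (0, 0, 1, 0).
  dual value b^T y* = 21.
Strong duality: c^T x* = b^T y*. Confirmed.

21


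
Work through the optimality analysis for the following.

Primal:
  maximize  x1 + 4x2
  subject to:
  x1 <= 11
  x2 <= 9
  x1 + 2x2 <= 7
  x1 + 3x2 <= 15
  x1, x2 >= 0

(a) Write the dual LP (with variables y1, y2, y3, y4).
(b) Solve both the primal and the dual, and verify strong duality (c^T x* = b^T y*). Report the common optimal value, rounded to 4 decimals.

The standard primal-dual pair for 'max c^T x s.t. A x <= b, x >= 0' is:
  Dual:  min b^T y  s.t.  A^T y >= c,  y >= 0.

So the dual LP is:
  minimize  11y1 + 9y2 + 7y3 + 15y4
  subject to:
    y1 + y3 + y4 >= 1
    y2 + 2y3 + 3y4 >= 4
    y1, y2, y3, y4 >= 0

Solving the primal: x* = (0, 3.5).
  primal value c^T x* = 14.
Solving the dual: y* = (0, 0, 2, 0).
  dual value b^T y* = 14.
Strong duality: c^T x* = b^T y*. Confirmed.

14


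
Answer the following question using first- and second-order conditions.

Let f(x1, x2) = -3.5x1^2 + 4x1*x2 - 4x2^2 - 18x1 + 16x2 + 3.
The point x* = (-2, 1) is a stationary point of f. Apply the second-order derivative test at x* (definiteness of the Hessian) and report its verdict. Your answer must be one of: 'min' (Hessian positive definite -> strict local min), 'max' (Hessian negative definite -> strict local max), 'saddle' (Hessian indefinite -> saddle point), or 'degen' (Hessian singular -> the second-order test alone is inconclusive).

Compute the Hessian H = grad^2 f:
  H = [[-7, 4], [4, -8]]
Verify stationarity: grad f(x*) = H x* + g = (0, 0).
Eigenvalues of H: -11.5311, -3.4689.
Both eigenvalues < 0, so H is negative definite -> x* is a strict local max.

max


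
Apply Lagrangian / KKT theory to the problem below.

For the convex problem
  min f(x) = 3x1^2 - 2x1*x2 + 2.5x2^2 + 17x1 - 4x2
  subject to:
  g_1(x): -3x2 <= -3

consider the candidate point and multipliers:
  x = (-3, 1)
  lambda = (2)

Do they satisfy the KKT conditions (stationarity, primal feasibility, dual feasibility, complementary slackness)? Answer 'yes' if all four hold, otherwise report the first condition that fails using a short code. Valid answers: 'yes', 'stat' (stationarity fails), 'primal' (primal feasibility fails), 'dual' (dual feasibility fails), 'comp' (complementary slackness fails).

Gradient of f: grad f(x) = Q x + c = (-3, 7)
Constraint values g_i(x) = a_i^T x - b_i:
  g_1((-3, 1)) = 0
Stationarity residual: grad f(x) + sum_i lambda_i a_i = (-3, 1)
  -> stationarity FAILS
Primal feasibility (all g_i <= 0): OK
Dual feasibility (all lambda_i >= 0): OK
Complementary slackness (lambda_i * g_i(x) = 0 for all i): OK

Verdict: the first failing condition is stationarity -> stat.

stat


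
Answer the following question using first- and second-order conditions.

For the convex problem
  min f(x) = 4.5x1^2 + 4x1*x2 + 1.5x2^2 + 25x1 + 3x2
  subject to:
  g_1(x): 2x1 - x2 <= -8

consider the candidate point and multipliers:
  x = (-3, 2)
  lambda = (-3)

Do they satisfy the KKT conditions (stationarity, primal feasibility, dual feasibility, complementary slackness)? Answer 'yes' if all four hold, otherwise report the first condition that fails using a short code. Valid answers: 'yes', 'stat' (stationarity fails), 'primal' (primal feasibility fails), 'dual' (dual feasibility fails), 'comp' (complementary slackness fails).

Gradient of f: grad f(x) = Q x + c = (6, -3)
Constraint values g_i(x) = a_i^T x - b_i:
  g_1((-3, 2)) = 0
Stationarity residual: grad f(x) + sum_i lambda_i a_i = (0, 0)
  -> stationarity OK
Primal feasibility (all g_i <= 0): OK
Dual feasibility (all lambda_i >= 0): FAILS
Complementary slackness (lambda_i * g_i(x) = 0 for all i): OK

Verdict: the first failing condition is dual_feasibility -> dual.

dual


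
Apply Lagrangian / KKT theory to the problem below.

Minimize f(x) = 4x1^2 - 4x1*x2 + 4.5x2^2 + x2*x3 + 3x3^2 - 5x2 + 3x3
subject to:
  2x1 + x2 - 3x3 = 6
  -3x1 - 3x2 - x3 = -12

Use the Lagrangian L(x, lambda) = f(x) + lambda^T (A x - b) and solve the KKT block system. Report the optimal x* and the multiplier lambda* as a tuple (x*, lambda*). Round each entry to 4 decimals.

Form the Lagrangian:
  L(x, lambda) = (1/2) x^T Q x + c^T x + lambda^T (A x - b)
Stationarity (grad_x L = 0): Q x + c + A^T lambda = 0.
Primal feasibility: A x = b.

This gives the KKT block system:
  [ Q   A^T ] [ x     ]   [-c ]
  [ A    0  ] [ lambda ] = [ b ]

Solving the linear system:
  x*      = (1.8549, 2.1596, -0.0435)
  lambda* = (0.7722, 2.5818)
  f(x*)   = 7.7098

x* = (1.8549, 2.1596, -0.0435), lambda* = (0.7722, 2.5818)


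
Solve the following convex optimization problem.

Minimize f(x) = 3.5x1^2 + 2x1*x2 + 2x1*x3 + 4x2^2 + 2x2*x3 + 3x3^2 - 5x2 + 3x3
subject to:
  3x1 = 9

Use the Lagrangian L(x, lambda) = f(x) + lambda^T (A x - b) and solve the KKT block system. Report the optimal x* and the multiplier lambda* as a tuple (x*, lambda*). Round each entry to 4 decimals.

Form the Lagrangian:
  L(x, lambda) = (1/2) x^T Q x + c^T x + lambda^T (A x - b)
Stationarity (grad_x L = 0): Q x + c + A^T lambda = 0.
Primal feasibility: A x = b.

This gives the KKT block system:
  [ Q   A^T ] [ x     ]   [-c ]
  [ A    0  ] [ lambda ] = [ b ]

Solving the linear system:
  x*      = (3, 0.2727, -1.5909)
  lambda* = (-6.1212)
  f(x*)   = 24.4773

x* = (3, 0.2727, -1.5909), lambda* = (-6.1212)


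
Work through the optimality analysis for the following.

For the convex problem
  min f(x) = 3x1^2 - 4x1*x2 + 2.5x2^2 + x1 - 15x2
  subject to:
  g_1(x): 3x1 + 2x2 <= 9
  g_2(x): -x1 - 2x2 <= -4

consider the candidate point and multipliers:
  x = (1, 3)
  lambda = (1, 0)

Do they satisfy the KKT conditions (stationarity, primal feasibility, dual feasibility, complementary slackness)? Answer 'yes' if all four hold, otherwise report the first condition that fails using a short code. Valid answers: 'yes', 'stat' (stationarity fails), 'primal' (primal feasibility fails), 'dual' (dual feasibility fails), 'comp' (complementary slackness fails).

Gradient of f: grad f(x) = Q x + c = (-5, -4)
Constraint values g_i(x) = a_i^T x - b_i:
  g_1((1, 3)) = 0
  g_2((1, 3)) = -3
Stationarity residual: grad f(x) + sum_i lambda_i a_i = (-2, -2)
  -> stationarity FAILS
Primal feasibility (all g_i <= 0): OK
Dual feasibility (all lambda_i >= 0): OK
Complementary slackness (lambda_i * g_i(x) = 0 for all i): OK

Verdict: the first failing condition is stationarity -> stat.

stat


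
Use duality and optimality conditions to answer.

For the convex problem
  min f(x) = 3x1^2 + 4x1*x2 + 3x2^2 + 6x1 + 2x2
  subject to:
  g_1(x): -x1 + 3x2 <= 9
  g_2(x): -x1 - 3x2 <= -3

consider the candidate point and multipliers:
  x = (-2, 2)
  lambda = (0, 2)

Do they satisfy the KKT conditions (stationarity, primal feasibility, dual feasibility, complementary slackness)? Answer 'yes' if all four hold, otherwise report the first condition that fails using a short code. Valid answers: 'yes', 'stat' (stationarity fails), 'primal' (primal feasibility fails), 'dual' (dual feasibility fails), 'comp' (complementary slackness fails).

Gradient of f: grad f(x) = Q x + c = (2, 6)
Constraint values g_i(x) = a_i^T x - b_i:
  g_1((-2, 2)) = -1
  g_2((-2, 2)) = -1
Stationarity residual: grad f(x) + sum_i lambda_i a_i = (0, 0)
  -> stationarity OK
Primal feasibility (all g_i <= 0): OK
Dual feasibility (all lambda_i >= 0): OK
Complementary slackness (lambda_i * g_i(x) = 0 for all i): FAILS

Verdict: the first failing condition is complementary_slackness -> comp.

comp


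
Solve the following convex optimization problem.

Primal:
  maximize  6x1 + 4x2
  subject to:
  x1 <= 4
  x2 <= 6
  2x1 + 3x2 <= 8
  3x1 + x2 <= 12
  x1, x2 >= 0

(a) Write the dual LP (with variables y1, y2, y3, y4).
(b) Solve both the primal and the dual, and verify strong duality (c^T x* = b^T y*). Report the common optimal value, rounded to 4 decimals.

The standard primal-dual pair for 'max c^T x s.t. A x <= b, x >= 0' is:
  Dual:  min b^T y  s.t.  A^T y >= c,  y >= 0.

So the dual LP is:
  minimize  4y1 + 6y2 + 8y3 + 12y4
  subject to:
    y1 + 2y3 + 3y4 >= 6
    y2 + 3y3 + y4 >= 4
    y1, y2, y3, y4 >= 0

Solving the primal: x* = (4, 0).
  primal value c^T x* = 24.
Solving the dual: y* = (3.3333, 0, 1.3333, 0).
  dual value b^T y* = 24.
Strong duality: c^T x* = b^T y*. Confirmed.

24
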